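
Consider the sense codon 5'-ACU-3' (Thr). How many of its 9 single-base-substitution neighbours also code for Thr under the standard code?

3

Position 1: none → 0 synonymous.
Position 2: none → 0 synonymous.
Position 3: ACC, ACA, ACG → 3 synonymous.
Total: 0 + 0 + 3 = 3.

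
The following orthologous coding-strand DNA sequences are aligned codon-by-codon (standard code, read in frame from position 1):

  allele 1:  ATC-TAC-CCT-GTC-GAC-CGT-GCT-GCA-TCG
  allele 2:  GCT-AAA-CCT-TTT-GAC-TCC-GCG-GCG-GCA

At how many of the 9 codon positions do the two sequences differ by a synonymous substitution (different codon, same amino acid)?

2

Codon 1: ATC Ile / GCT Ala — nonsynonymous.
Codon 2: TAC Tyr / AAA Lys — nonsynonymous.
Codon 3: CCT Pro / CCT Pro — identical.
Codon 4: GTC Val / TTT Phe — nonsynonymous.
Codon 5: GAC Asp / GAC Asp — identical.
Codon 6: CGT Arg / TCC Ser — nonsynonymous.
Codon 7: GCT Ala / GCG Ala — synonymous.
Codon 8: GCA Ala / GCG Ala — synonymous.
Codon 9: TCG Ser / GCA Ala — nonsynonymous.
Synonymous differences: 2.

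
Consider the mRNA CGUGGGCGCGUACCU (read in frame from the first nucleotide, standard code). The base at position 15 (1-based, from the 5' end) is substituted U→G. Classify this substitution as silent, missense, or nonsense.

Position 15 falls in codon 5: CCU → Pro.
After the substitution the codon is CCG → Pro.
Both encode Pro, so the change is synonymous.

silent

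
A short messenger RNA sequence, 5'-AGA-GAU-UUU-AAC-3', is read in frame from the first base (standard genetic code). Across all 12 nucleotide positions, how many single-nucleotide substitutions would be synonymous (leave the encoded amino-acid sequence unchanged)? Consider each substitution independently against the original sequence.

Codon 1 (AGA, Arg): 2 synonymous substitutions.
Codon 2 (GAU, Asp): 1 synonymous substitution.
Codon 3 (UUU, Phe): 1 synonymous substitution.
Codon 4 (AAC, Asn): 1 synonymous substitution.
Total: 2 + 1 + 1 + 1 = 5.

5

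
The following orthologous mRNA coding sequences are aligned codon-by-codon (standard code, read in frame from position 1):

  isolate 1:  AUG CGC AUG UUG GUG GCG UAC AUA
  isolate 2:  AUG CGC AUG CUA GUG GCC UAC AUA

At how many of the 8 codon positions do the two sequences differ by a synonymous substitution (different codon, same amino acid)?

Codon 1: AUG Met / AUG Met — identical.
Codon 2: CGC Arg / CGC Arg — identical.
Codon 3: AUG Met / AUG Met — identical.
Codon 4: UUG Leu / CUA Leu — synonymous.
Codon 5: GUG Val / GUG Val — identical.
Codon 6: GCG Ala / GCC Ala — synonymous.
Codon 7: UAC Tyr / UAC Tyr — identical.
Codon 8: AUA Ile / AUA Ile — identical.
Synonymous differences: 2.

2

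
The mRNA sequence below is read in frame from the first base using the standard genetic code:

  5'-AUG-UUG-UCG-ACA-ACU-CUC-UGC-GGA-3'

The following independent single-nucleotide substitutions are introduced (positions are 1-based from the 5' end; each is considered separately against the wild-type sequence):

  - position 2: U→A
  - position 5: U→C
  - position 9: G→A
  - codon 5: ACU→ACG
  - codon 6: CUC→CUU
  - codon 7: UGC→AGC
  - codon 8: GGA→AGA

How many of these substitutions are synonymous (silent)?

3

Codon 1: AUG (Met) → AAG (Lys) — missense.
Codon 2: UUG (Leu) → UCG (Ser) — missense.
Codon 3: UCG (Ser) → UCA (Ser) — synonymous.
Codon 5: ACU (Thr) → ACG (Thr) — synonymous.
Codon 6: CUC (Leu) → CUU (Leu) — synonymous.
Codon 7: UGC (Cys) → AGC (Ser) — missense.
Codon 8: GGA (Gly) → AGA (Arg) — missense.
Synonymous: 3 of 7.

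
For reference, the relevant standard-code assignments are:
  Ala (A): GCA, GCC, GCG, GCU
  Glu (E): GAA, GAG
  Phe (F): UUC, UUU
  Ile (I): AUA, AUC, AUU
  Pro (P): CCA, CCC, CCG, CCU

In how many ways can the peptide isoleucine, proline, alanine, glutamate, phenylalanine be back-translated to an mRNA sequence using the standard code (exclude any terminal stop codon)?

192

Ile: 3 codons.
Pro: 4 codons.
Ala: 4 codons.
Glu: 2 codons.
Phe: 2 codons.
3 × 4 × 4 × 2 × 2 = 192.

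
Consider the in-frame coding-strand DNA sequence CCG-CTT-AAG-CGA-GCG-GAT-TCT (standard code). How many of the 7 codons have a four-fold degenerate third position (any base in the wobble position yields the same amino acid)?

Codon 1 CCG (Pro): third position 4-fold.
Codon 2 CTT (Leu): third position 4-fold.
Codon 3 AAG (Lys): third position 2-fold.
Codon 4 CGA (Arg): third position 4-fold.
Codon 5 GCG (Ala): third position 4-fold.
Codon 6 GAT (Asp): third position 2-fold.
Codon 7 TCT (Ser): third position 4-fold.
Four-fold degenerate third positions: 5.

5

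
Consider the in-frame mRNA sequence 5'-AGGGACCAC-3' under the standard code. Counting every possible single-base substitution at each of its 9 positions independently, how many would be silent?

4

Codon 1 (AGG, Arg): 2 synonymous substitutions.
Codon 2 (GAC, Asp): 1 synonymous substitution.
Codon 3 (CAC, His): 1 synonymous substitution.
Total: 2 + 1 + 1 = 4.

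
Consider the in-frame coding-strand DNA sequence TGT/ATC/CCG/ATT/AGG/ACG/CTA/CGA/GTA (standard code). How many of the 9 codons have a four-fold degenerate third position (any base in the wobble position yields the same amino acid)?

Codon 1 TGT (Cys): third position 2-fold.
Codon 2 ATC (Ile): third position 3-fold.
Codon 3 CCG (Pro): third position 4-fold.
Codon 4 ATT (Ile): third position 3-fold.
Codon 5 AGG (Arg): third position 2-fold.
Codon 6 ACG (Thr): third position 4-fold.
Codon 7 CTA (Leu): third position 4-fold.
Codon 8 CGA (Arg): third position 4-fold.
Codon 9 GTA (Val): third position 4-fold.
Four-fold degenerate third positions: 5.

5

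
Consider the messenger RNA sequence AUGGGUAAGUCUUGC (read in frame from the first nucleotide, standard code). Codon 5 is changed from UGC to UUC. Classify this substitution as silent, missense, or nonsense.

Position 14 falls in codon 5: UGC → Cys.
After the substitution the codon is UUC → Phe.
Cys ≠ Phe, so this is a missense mutation.

missense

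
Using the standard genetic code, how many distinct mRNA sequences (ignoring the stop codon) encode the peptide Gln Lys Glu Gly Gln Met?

Gln: 2 codons.
Lys: 2 codons.
Glu: 2 codons.
Gly: 4 codons.
Gln: 2 codons.
Met: 1 codon.
2 × 2 × 2 × 4 × 2 × 1 = 64.

64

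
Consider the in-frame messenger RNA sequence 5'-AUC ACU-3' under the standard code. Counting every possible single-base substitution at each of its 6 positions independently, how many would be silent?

Codon 1 (AUC, Ile): 2 synonymous substitutions.
Codon 2 (ACU, Thr): 3 synonymous substitutions.
Total: 2 + 3 = 5.

5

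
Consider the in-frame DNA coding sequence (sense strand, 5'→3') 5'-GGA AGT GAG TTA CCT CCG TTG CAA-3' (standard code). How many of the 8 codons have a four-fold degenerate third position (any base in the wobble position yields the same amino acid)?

Codon 1 GGA (Gly): third position 4-fold.
Codon 2 AGT (Ser): third position 2-fold.
Codon 3 GAG (Glu): third position 2-fold.
Codon 4 TTA (Leu): third position 2-fold.
Codon 5 CCT (Pro): third position 4-fold.
Codon 6 CCG (Pro): third position 4-fold.
Codon 7 TTG (Leu): third position 2-fold.
Codon 8 CAA (Gln): third position 2-fold.
Four-fold degenerate third positions: 3.

3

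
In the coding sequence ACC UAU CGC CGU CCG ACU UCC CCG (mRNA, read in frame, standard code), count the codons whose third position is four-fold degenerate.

Codon 1 ACC (Thr): third position 4-fold.
Codon 2 UAU (Tyr): third position 2-fold.
Codon 3 CGC (Arg): third position 4-fold.
Codon 4 CGU (Arg): third position 4-fold.
Codon 5 CCG (Pro): third position 4-fold.
Codon 6 ACU (Thr): third position 4-fold.
Codon 7 UCC (Ser): third position 4-fold.
Codon 8 CCG (Pro): third position 4-fold.
Four-fold degenerate third positions: 7.

7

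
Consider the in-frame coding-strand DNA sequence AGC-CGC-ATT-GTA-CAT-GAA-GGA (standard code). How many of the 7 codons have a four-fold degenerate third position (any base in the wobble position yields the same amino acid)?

3

Codon 1 AGC (Ser): third position 2-fold.
Codon 2 CGC (Arg): third position 4-fold.
Codon 3 ATT (Ile): third position 3-fold.
Codon 4 GTA (Val): third position 4-fold.
Codon 5 CAT (His): third position 2-fold.
Codon 6 GAA (Glu): third position 2-fold.
Codon 7 GGA (Gly): third position 4-fold.
Four-fold degenerate third positions: 3.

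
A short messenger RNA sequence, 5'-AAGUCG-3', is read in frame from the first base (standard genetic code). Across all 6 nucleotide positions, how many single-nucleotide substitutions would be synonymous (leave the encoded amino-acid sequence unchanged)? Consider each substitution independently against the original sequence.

4

Codon 1 (AAG, Lys): 1 synonymous substitution.
Codon 2 (UCG, Ser): 3 synonymous substitutions.
Total: 1 + 3 = 4.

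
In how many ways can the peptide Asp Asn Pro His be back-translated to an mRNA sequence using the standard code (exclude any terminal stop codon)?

32

Asp: 2 codons.
Asn: 2 codons.
Pro: 4 codons.
His: 2 codons.
2 × 2 × 4 × 2 = 32.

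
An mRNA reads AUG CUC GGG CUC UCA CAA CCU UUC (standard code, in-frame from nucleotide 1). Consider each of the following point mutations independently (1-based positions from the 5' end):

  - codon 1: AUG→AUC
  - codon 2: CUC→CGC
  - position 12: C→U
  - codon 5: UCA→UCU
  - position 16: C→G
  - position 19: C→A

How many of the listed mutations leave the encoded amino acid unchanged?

2

Codon 1: AUG (Met) → AUC (Ile) — missense.
Codon 2: CUC (Leu) → CGC (Arg) — missense.
Codon 4: CUC (Leu) → CUU (Leu) — synonymous.
Codon 5: UCA (Ser) → UCU (Ser) — synonymous.
Codon 6: CAA (Gln) → GAA (Glu) — missense.
Codon 7: CCU (Pro) → ACU (Thr) — missense.
Synonymous: 2 of 6.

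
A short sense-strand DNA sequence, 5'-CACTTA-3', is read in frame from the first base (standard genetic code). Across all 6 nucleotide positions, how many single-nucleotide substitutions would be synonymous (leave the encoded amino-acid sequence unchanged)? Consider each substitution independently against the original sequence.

3

Codon 1 (CAC, His): 1 synonymous substitution.
Codon 2 (TTA, Leu): 2 synonymous substitutions.
Total: 1 + 2 = 3.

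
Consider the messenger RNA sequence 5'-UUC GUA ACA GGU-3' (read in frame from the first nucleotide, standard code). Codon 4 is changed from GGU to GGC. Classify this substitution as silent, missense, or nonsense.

silent

Position 12 falls in codon 4: GGU → Gly.
After the substitution the codon is GGC → Gly.
Both encode Gly, so the change is synonymous.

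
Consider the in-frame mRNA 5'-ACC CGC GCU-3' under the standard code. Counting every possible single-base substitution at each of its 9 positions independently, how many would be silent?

Codon 1 (ACC, Thr): 3 synonymous substitutions.
Codon 2 (CGC, Arg): 3 synonymous substitutions.
Codon 3 (GCU, Ala): 3 synonymous substitutions.
Total: 3 + 3 + 3 = 9.

9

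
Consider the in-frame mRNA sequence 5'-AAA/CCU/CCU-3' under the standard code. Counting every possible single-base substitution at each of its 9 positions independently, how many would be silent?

7

Codon 1 (AAA, Lys): 1 synonymous substitution.
Codon 2 (CCU, Pro): 3 synonymous substitutions.
Codon 3 (CCU, Pro): 3 synonymous substitutions.
Total: 1 + 3 + 3 = 7.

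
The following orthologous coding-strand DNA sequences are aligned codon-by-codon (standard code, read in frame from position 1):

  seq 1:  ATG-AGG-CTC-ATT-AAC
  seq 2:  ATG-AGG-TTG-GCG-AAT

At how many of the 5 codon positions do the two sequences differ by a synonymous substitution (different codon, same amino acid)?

2

Codon 1: ATG Met / ATG Met — identical.
Codon 2: AGG Arg / AGG Arg — identical.
Codon 3: CTC Leu / TTG Leu — synonymous.
Codon 4: ATT Ile / GCG Ala — nonsynonymous.
Codon 5: AAC Asn / AAT Asn — synonymous.
Synonymous differences: 2.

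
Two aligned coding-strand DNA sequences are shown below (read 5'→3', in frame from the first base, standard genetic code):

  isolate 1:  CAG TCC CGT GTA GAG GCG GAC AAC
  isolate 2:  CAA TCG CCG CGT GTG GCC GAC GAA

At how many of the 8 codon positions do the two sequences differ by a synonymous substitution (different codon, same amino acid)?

Codon 1: CAG Gln / CAA Gln — synonymous.
Codon 2: TCC Ser / TCG Ser — synonymous.
Codon 3: CGT Arg / CCG Pro — nonsynonymous.
Codon 4: GTA Val / CGT Arg — nonsynonymous.
Codon 5: GAG Glu / GTG Val — nonsynonymous.
Codon 6: GCG Ala / GCC Ala — synonymous.
Codon 7: GAC Asp / GAC Asp — identical.
Codon 8: AAC Asn / GAA Glu — nonsynonymous.
Synonymous differences: 3.

3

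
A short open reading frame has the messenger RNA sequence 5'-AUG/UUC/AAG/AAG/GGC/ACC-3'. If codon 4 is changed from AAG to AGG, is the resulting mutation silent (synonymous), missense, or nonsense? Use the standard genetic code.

Position 11 falls in codon 4: AAG → Lys.
After the substitution the codon is AGG → Arg.
Lys ≠ Arg, so this is a missense mutation.

missense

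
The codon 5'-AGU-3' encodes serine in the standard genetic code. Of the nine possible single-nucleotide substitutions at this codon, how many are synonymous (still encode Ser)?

Position 1: none → 0 synonymous.
Position 2: none → 0 synonymous.
Position 3: AGC → 1 synonymous.
Total: 0 + 0 + 1 = 1.

1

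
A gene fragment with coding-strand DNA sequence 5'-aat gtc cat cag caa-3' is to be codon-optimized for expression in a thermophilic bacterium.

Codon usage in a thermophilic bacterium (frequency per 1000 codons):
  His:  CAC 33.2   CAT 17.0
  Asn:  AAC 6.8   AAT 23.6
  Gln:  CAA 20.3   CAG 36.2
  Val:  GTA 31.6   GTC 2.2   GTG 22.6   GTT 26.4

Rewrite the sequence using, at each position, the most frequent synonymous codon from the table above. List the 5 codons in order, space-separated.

AAT GTA CAC CAG CAG

Codon 1 (Asn): best is AAT at 23.6.
Codon 2 (Val): best is GTA at 31.6.
Codon 3 (His): best is CAC at 33.2.
Codon 4 (Gln): best is CAG at 36.2.
Codon 5 (Gln): best is CAG at 36.2.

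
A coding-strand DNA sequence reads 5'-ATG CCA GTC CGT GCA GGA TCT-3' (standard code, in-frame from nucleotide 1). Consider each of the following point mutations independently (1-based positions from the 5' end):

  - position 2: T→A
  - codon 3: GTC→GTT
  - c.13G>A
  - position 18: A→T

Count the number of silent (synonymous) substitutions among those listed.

Codon 1: ATG (Met) → AAG (Lys) — missense.
Codon 3: GTC (Val) → GTT (Val) — synonymous.
Codon 5: GCA (Ala) → ACA (Thr) — missense.
Codon 6: GGA (Gly) → GGT (Gly) — synonymous.
Synonymous: 2 of 4.

2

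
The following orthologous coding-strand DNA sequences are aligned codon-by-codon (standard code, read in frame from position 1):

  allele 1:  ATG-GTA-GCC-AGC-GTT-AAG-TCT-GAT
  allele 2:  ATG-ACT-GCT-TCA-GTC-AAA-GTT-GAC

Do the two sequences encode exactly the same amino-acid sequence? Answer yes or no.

no

Codon 1: ATG Met / ATG Met — identical.
Codon 2: GTA Val / ACT Thr — nonsynonymous.
Codon 3: GCC Ala / GCT Ala — synonymous.
Codon 4: AGC Ser / TCA Ser — synonymous.
Codon 5: GTT Val / GTC Val — synonymous.
Codon 6: AAG Lys / AAA Lys — synonymous.
Codon 7: TCT Ser / GTT Val — nonsynonymous.
Codon 8: GAT Asp / GAC Asp — synonymous.
Nonsynonymous differences: 2 → different protein.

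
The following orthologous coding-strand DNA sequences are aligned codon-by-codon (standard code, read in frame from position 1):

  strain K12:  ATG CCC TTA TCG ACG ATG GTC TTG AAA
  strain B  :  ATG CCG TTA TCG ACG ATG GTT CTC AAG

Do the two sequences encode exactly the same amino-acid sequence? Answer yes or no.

Codon 1: ATG Met / ATG Met — identical.
Codon 2: CCC Pro / CCG Pro — synonymous.
Codon 3: TTA Leu / TTA Leu — identical.
Codon 4: TCG Ser / TCG Ser — identical.
Codon 5: ACG Thr / ACG Thr — identical.
Codon 6: ATG Met / ATG Met — identical.
Codon 7: GTC Val / GTT Val — synonymous.
Codon 8: TTG Leu / CTC Leu — synonymous.
Codon 9: AAA Lys / AAG Lys — synonymous.
Nonsynonymous differences: 0 → same protein.

yes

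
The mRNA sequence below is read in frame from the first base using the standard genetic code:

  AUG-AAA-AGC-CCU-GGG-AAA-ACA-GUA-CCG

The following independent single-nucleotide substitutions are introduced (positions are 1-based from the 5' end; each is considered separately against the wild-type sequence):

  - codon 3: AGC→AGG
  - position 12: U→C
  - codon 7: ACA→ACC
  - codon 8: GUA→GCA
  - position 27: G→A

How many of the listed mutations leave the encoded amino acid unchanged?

3

Codon 3: AGC (Ser) → AGG (Arg) — missense.
Codon 4: CCU (Pro) → CCC (Pro) — synonymous.
Codon 7: ACA (Thr) → ACC (Thr) — synonymous.
Codon 8: GUA (Val) → GCA (Ala) — missense.
Codon 9: CCG (Pro) → CCA (Pro) — synonymous.
Synonymous: 3 of 5.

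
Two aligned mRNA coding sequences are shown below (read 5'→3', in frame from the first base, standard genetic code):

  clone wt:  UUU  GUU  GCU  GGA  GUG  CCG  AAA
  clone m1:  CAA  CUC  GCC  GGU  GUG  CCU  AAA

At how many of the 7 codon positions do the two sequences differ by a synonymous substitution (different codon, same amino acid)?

3

Codon 1: UUU Phe / CAA Gln — nonsynonymous.
Codon 2: GUU Val / CUC Leu — nonsynonymous.
Codon 3: GCU Ala / GCC Ala — synonymous.
Codon 4: GGA Gly / GGU Gly — synonymous.
Codon 5: GUG Val / GUG Val — identical.
Codon 6: CCG Pro / CCU Pro — synonymous.
Codon 7: AAA Lys / AAA Lys — identical.
Synonymous differences: 3.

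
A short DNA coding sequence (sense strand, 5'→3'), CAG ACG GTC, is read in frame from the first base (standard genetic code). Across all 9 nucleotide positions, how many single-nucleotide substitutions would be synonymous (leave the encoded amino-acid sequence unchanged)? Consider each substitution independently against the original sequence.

Codon 1 (CAG, Gln): 1 synonymous substitution.
Codon 2 (ACG, Thr): 3 synonymous substitutions.
Codon 3 (GTC, Val): 3 synonymous substitutions.
Total: 1 + 3 + 3 = 7.

7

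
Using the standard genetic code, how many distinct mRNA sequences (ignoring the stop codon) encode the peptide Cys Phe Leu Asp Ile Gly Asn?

Cys: 2 codons.
Phe: 2 codons.
Leu: 6 codons.
Asp: 2 codons.
Ile: 3 codons.
Gly: 4 codons.
Asn: 2 codons.
2 × 2 × 6 × 2 × 3 × 4 × 2 = 1152.

1152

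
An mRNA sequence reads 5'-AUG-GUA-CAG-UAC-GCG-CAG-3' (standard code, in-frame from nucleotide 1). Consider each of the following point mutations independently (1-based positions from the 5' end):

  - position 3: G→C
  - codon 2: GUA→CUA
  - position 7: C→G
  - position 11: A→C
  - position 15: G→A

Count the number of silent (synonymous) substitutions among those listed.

1

Codon 1: AUG (Met) → AUC (Ile) — missense.
Codon 2: GUA (Val) → CUA (Leu) — missense.
Codon 3: CAG (Gln) → GAG (Glu) — missense.
Codon 4: UAC (Tyr) → UCC (Ser) — missense.
Codon 5: GCG (Ala) → GCA (Ala) — synonymous.
Synonymous: 1 of 5.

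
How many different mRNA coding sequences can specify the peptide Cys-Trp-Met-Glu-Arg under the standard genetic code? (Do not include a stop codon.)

24

Cys: 2 codons.
Trp: 1 codon.
Met: 1 codon.
Glu: 2 codons.
Arg: 6 codons.
2 × 1 × 1 × 2 × 6 = 24.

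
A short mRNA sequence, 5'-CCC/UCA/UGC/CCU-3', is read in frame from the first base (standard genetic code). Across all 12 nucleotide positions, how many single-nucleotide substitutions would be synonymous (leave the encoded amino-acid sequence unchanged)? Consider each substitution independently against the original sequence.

Codon 1 (CCC, Pro): 3 synonymous substitutions.
Codon 2 (UCA, Ser): 3 synonymous substitutions.
Codon 3 (UGC, Cys): 1 synonymous substitution.
Codon 4 (CCU, Pro): 3 synonymous substitutions.
Total: 3 + 3 + 1 + 3 = 10.

10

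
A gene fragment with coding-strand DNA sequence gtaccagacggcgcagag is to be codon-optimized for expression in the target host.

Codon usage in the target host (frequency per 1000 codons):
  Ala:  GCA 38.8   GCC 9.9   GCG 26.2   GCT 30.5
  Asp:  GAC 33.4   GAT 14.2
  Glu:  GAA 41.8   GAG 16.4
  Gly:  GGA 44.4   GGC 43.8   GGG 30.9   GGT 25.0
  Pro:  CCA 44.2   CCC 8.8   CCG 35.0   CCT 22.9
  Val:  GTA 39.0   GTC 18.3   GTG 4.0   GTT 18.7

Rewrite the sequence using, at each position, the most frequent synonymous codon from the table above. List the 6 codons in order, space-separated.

Codon 1 (Val): best is GTA at 39.0.
Codon 2 (Pro): best is CCA at 44.2.
Codon 3 (Asp): best is GAC at 33.4.
Codon 4 (Gly): best is GGA at 44.4.
Codon 5 (Ala): best is GCA at 38.8.
Codon 6 (Glu): best is GAA at 41.8.

GTA CCA GAC GGA GCA GAA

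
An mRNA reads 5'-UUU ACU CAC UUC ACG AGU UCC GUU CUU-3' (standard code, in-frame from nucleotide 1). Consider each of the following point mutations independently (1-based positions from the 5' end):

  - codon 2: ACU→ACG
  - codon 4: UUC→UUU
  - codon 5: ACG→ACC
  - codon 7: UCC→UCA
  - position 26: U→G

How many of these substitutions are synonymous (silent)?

Codon 2: ACU (Thr) → ACG (Thr) — synonymous.
Codon 4: UUC (Phe) → UUU (Phe) — synonymous.
Codon 5: ACG (Thr) → ACC (Thr) — synonymous.
Codon 7: UCC (Ser) → UCA (Ser) — synonymous.
Codon 9: CUU (Leu) → CGU (Arg) — missense.
Synonymous: 4 of 5.

4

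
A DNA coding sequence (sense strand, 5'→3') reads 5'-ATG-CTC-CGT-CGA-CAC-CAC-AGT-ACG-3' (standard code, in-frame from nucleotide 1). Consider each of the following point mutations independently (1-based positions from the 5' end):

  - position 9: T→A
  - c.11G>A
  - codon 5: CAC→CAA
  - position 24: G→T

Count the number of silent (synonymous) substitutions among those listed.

2

Codon 3: CGT (Arg) → CGA (Arg) — synonymous.
Codon 4: CGA (Arg) → CAA (Gln) — missense.
Codon 5: CAC (His) → CAA (Gln) — missense.
Codon 8: ACG (Thr) → ACT (Thr) — synonymous.
Synonymous: 2 of 4.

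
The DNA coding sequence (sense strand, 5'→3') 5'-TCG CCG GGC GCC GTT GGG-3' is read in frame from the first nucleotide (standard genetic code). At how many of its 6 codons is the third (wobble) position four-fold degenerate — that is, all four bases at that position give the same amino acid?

Codon 1 TCG (Ser): third position 4-fold.
Codon 2 CCG (Pro): third position 4-fold.
Codon 3 GGC (Gly): third position 4-fold.
Codon 4 GCC (Ala): third position 4-fold.
Codon 5 GTT (Val): third position 4-fold.
Codon 6 GGG (Gly): third position 4-fold.
Four-fold degenerate third positions: 6.

6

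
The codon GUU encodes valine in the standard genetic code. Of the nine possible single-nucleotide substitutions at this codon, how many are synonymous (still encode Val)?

3

Position 1: none → 0 synonymous.
Position 2: none → 0 synonymous.
Position 3: GUC, GUA, GUG → 3 synonymous.
Total: 0 + 0 + 3 = 3.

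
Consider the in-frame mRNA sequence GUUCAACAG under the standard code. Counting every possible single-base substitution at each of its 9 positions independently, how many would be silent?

Codon 1 (GUU, Val): 3 synonymous substitutions.
Codon 2 (CAA, Gln): 1 synonymous substitution.
Codon 3 (CAG, Gln): 1 synonymous substitution.
Total: 3 + 1 + 1 = 5.

5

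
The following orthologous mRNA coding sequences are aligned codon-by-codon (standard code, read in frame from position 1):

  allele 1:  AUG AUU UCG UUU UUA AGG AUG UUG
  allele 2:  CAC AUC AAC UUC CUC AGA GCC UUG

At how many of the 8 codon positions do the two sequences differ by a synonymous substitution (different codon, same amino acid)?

Codon 1: AUG Met / CAC His — nonsynonymous.
Codon 2: AUU Ile / AUC Ile — synonymous.
Codon 3: UCG Ser / AAC Asn — nonsynonymous.
Codon 4: UUU Phe / UUC Phe — synonymous.
Codon 5: UUA Leu / CUC Leu — synonymous.
Codon 6: AGG Arg / AGA Arg — synonymous.
Codon 7: AUG Met / GCC Ala — nonsynonymous.
Codon 8: UUG Leu / UUG Leu — identical.
Synonymous differences: 4.

4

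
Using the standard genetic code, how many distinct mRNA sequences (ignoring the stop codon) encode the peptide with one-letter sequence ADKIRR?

1728

Ala: 4 codons.
Asp: 2 codons.
Lys: 2 codons.
Ile: 3 codons.
Arg: 6 codons.
Arg: 6 codons.
4 × 2 × 2 × 3 × 6 × 6 = 1728.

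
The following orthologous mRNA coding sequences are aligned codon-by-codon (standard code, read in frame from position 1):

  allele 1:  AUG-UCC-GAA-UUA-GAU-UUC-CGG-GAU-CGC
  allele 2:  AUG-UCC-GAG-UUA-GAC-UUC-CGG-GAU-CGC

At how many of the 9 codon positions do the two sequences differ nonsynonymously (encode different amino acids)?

Codon 1: AUG Met / AUG Met — identical.
Codon 2: UCC Ser / UCC Ser — identical.
Codon 3: GAA Glu / GAG Glu — synonymous.
Codon 4: UUA Leu / UUA Leu — identical.
Codon 5: GAU Asp / GAC Asp — synonymous.
Codon 6: UUC Phe / UUC Phe — identical.
Codon 7: CGG Arg / CGG Arg — identical.
Codon 8: GAU Asp / GAU Asp — identical.
Codon 9: CGC Arg / CGC Arg — identical.
Nonsynonymous differences: 0.

0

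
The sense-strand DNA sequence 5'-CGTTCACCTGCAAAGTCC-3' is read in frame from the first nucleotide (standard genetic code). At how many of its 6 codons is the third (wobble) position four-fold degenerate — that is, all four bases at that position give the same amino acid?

5

Codon 1 CGT (Arg): third position 4-fold.
Codon 2 TCA (Ser): third position 4-fold.
Codon 3 CCT (Pro): third position 4-fold.
Codon 4 GCA (Ala): third position 4-fold.
Codon 5 AAG (Lys): third position 2-fold.
Codon 6 TCC (Ser): third position 4-fold.
Four-fold degenerate third positions: 5.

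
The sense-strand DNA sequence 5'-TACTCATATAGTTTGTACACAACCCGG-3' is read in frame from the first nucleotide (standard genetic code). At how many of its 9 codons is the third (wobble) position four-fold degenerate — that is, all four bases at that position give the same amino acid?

4

Codon 1 TAC (Tyr): third position 2-fold.
Codon 2 TCA (Ser): third position 4-fold.
Codon 3 TAT (Tyr): third position 2-fold.
Codon 4 AGT (Ser): third position 2-fold.
Codon 5 TTG (Leu): third position 2-fold.
Codon 6 TAC (Tyr): third position 2-fold.
Codon 7 ACA (Thr): third position 4-fold.
Codon 8 ACC (Thr): third position 4-fold.
Codon 9 CGG (Arg): third position 4-fold.
Four-fold degenerate third positions: 4.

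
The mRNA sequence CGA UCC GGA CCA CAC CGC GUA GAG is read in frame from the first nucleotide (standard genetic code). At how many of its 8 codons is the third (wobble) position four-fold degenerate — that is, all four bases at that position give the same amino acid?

Codon 1 CGA (Arg): third position 4-fold.
Codon 2 UCC (Ser): third position 4-fold.
Codon 3 GGA (Gly): third position 4-fold.
Codon 4 CCA (Pro): third position 4-fold.
Codon 5 CAC (His): third position 2-fold.
Codon 6 CGC (Arg): third position 4-fold.
Codon 7 GUA (Val): third position 4-fold.
Codon 8 GAG (Glu): third position 2-fold.
Four-fold degenerate third positions: 6.

6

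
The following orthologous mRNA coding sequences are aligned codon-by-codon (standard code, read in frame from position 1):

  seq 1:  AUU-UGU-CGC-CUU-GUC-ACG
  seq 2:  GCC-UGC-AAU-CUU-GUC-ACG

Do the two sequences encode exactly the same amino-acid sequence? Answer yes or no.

Codon 1: AUU Ile / GCC Ala — nonsynonymous.
Codon 2: UGU Cys / UGC Cys — synonymous.
Codon 3: CGC Arg / AAU Asn — nonsynonymous.
Codon 4: CUU Leu / CUU Leu — identical.
Codon 5: GUC Val / GUC Val — identical.
Codon 6: ACG Thr / ACG Thr — identical.
Nonsynonymous differences: 2 → different protein.

no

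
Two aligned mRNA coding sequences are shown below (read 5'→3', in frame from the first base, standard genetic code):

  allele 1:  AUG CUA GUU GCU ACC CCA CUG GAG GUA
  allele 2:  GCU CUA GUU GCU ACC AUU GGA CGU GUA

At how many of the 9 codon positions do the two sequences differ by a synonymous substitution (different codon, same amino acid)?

Codon 1: AUG Met / GCU Ala — nonsynonymous.
Codon 2: CUA Leu / CUA Leu — identical.
Codon 3: GUU Val / GUU Val — identical.
Codon 4: GCU Ala / GCU Ala — identical.
Codon 5: ACC Thr / ACC Thr — identical.
Codon 6: CCA Pro / AUU Ile — nonsynonymous.
Codon 7: CUG Leu / GGA Gly — nonsynonymous.
Codon 8: GAG Glu / CGU Arg — nonsynonymous.
Codon 9: GUA Val / GUA Val — identical.
Synonymous differences: 0.

0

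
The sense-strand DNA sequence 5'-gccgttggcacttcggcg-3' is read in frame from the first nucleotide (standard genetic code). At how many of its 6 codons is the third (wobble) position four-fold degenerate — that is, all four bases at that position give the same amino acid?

6

Codon 1 GCC (Ala): third position 4-fold.
Codon 2 GTT (Val): third position 4-fold.
Codon 3 GGC (Gly): third position 4-fold.
Codon 4 ACT (Thr): third position 4-fold.
Codon 5 TCG (Ser): third position 4-fold.
Codon 6 GCG (Ala): third position 4-fold.
Four-fold degenerate third positions: 6.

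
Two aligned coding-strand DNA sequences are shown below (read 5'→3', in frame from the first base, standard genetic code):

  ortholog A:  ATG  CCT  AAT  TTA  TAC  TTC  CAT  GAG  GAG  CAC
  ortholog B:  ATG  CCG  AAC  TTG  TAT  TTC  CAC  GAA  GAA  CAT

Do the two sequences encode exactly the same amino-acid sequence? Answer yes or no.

yes

Codon 1: ATG Met / ATG Met — identical.
Codon 2: CCT Pro / CCG Pro — synonymous.
Codon 3: AAT Asn / AAC Asn — synonymous.
Codon 4: TTA Leu / TTG Leu — synonymous.
Codon 5: TAC Tyr / TAT Tyr — synonymous.
Codon 6: TTC Phe / TTC Phe — identical.
Codon 7: CAT His / CAC His — synonymous.
Codon 8: GAG Glu / GAA Glu — synonymous.
Codon 9: GAG Glu / GAA Glu — synonymous.
Codon 10: CAC His / CAT His — synonymous.
Nonsynonymous differences: 0 → same protein.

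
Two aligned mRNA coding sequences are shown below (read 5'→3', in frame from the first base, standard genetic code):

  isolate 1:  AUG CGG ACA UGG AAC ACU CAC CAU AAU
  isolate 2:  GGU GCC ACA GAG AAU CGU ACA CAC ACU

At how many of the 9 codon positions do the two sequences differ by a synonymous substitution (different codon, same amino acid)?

2

Codon 1: AUG Met / GGU Gly — nonsynonymous.
Codon 2: CGG Arg / GCC Ala — nonsynonymous.
Codon 3: ACA Thr / ACA Thr — identical.
Codon 4: UGG Trp / GAG Glu — nonsynonymous.
Codon 5: AAC Asn / AAU Asn — synonymous.
Codon 6: ACU Thr / CGU Arg — nonsynonymous.
Codon 7: CAC His / ACA Thr — nonsynonymous.
Codon 8: CAU His / CAC His — synonymous.
Codon 9: AAU Asn / ACU Thr — nonsynonymous.
Synonymous differences: 2.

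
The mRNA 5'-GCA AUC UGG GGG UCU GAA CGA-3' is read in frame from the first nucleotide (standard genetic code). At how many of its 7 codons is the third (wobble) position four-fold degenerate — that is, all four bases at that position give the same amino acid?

Codon 1 GCA (Ala): third position 4-fold.
Codon 2 AUC (Ile): third position 3-fold.
Codon 3 UGG (Trp): third position 1-fold.
Codon 4 GGG (Gly): third position 4-fold.
Codon 5 UCU (Ser): third position 4-fold.
Codon 6 GAA (Glu): third position 2-fold.
Codon 7 CGA (Arg): third position 4-fold.
Four-fold degenerate third positions: 4.

4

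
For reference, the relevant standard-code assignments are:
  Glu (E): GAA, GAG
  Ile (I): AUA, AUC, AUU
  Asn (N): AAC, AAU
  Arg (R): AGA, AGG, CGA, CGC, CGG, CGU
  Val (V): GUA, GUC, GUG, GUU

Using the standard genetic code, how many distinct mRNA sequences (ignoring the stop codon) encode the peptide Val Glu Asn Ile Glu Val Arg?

Val: 4 codons.
Glu: 2 codons.
Asn: 2 codons.
Ile: 3 codons.
Glu: 2 codons.
Val: 4 codons.
Arg: 6 codons.
4 × 2 × 2 × 3 × 2 × 4 × 6 = 2304.

2304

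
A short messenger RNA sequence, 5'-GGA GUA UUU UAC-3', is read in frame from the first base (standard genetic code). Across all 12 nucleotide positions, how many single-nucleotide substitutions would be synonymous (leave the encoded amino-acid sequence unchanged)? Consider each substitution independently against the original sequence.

8

Codon 1 (GGA, Gly): 3 synonymous substitutions.
Codon 2 (GUA, Val): 3 synonymous substitutions.
Codon 3 (UUU, Phe): 1 synonymous substitution.
Codon 4 (UAC, Tyr): 1 synonymous substitution.
Total: 3 + 3 + 1 + 1 = 8.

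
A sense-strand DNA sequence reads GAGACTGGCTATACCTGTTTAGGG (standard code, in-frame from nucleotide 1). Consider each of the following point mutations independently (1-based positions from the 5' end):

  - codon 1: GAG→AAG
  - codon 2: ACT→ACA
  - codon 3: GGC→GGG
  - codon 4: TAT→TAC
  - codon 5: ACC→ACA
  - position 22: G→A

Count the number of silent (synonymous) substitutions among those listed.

Codon 1: GAG (Glu) → AAG (Lys) — missense.
Codon 2: ACT (Thr) → ACA (Thr) — synonymous.
Codon 3: GGC (Gly) → GGG (Gly) — synonymous.
Codon 4: TAT (Tyr) → TAC (Tyr) — synonymous.
Codon 5: ACC (Thr) → ACA (Thr) — synonymous.
Codon 8: GGG (Gly) → AGG (Arg) — missense.
Synonymous: 4 of 6.

4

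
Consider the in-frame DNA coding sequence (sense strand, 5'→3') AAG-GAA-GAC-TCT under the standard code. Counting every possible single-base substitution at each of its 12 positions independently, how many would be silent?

6

Codon 1 (AAG, Lys): 1 synonymous substitution.
Codon 2 (GAA, Glu): 1 synonymous substitution.
Codon 3 (GAC, Asp): 1 synonymous substitution.
Codon 4 (TCT, Ser): 3 synonymous substitutions.
Total: 1 + 1 + 1 + 3 = 6.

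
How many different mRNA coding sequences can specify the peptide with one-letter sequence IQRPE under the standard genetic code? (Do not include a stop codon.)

Ile: 3 codons.
Gln: 2 codons.
Arg: 6 codons.
Pro: 4 codons.
Glu: 2 codons.
3 × 2 × 6 × 4 × 2 = 288.

288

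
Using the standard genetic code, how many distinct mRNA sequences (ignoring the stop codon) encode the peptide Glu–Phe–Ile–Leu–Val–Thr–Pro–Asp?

9216

Glu: 2 codons.
Phe: 2 codons.
Ile: 3 codons.
Leu: 6 codons.
Val: 4 codons.
Thr: 4 codons.
Pro: 4 codons.
Asp: 2 codons.
2 × 2 × 3 × 6 × 4 × 4 × 4 × 2 = 9216.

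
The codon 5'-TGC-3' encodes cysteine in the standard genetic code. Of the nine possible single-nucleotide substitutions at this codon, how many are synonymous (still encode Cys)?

1

Position 1: none → 0 synonymous.
Position 2: none → 0 synonymous.
Position 3: TGT → 1 synonymous.
Total: 0 + 0 + 1 = 1.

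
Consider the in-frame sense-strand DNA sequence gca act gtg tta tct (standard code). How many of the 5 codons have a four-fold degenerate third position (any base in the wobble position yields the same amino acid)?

4

Codon 1 GCA (Ala): third position 4-fold.
Codon 2 ACT (Thr): third position 4-fold.
Codon 3 GTG (Val): third position 4-fold.
Codon 4 TTA (Leu): third position 2-fold.
Codon 5 TCT (Ser): third position 4-fold.
Four-fold degenerate third positions: 4.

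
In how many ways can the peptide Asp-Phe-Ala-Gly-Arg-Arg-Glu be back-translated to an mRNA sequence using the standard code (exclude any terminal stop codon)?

4608

Asp: 2 codons.
Phe: 2 codons.
Ala: 4 codons.
Gly: 4 codons.
Arg: 6 codons.
Arg: 6 codons.
Glu: 2 codons.
2 × 2 × 4 × 4 × 6 × 6 × 2 = 4608.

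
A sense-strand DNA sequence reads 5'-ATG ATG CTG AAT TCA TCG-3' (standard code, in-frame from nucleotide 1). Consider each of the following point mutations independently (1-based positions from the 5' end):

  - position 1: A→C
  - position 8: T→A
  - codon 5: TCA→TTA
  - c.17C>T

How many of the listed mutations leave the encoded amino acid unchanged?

Codon 1: ATG (Met) → CTG (Leu) — missense.
Codon 3: CTG (Leu) → CAG (Gln) — missense.
Codon 5: TCA (Ser) → TTA (Leu) — missense.
Codon 6: TCG (Ser) → TTG (Leu) — missense.
Synonymous: 0 of 4.

0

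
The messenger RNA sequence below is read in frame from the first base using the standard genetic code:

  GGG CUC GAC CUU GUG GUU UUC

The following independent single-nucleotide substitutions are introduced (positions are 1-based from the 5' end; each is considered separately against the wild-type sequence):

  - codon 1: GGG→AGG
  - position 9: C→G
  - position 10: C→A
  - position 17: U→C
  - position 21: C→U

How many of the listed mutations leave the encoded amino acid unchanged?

1

Codon 1: GGG (Gly) → AGG (Arg) — missense.
Codon 3: GAC (Asp) → GAG (Glu) — missense.
Codon 4: CUU (Leu) → AUU (Ile) — missense.
Codon 6: GUU (Val) → GCU (Ala) — missense.
Codon 7: UUC (Phe) → UUU (Phe) — synonymous.
Synonymous: 1 of 5.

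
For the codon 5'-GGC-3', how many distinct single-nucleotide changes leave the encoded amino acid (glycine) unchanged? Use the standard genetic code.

Position 1: none → 0 synonymous.
Position 2: none → 0 synonymous.
Position 3: GGU, GGA, GGG → 3 synonymous.
Total: 0 + 0 + 3 = 3.

3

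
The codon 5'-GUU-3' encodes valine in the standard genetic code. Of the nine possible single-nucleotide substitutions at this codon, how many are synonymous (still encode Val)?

3

Position 1: none → 0 synonymous.
Position 2: none → 0 synonymous.
Position 3: GUC, GUA, GUG → 3 synonymous.
Total: 0 + 0 + 3 = 3.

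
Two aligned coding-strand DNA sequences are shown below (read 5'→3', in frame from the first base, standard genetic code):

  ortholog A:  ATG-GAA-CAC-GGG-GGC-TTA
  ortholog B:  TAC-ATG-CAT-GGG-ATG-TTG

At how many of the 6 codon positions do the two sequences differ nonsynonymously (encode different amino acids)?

3

Codon 1: ATG Met / TAC Tyr — nonsynonymous.
Codon 2: GAA Glu / ATG Met — nonsynonymous.
Codon 3: CAC His / CAT His — synonymous.
Codon 4: GGG Gly / GGG Gly — identical.
Codon 5: GGC Gly / ATG Met — nonsynonymous.
Codon 6: TTA Leu / TTG Leu — synonymous.
Nonsynonymous differences: 3.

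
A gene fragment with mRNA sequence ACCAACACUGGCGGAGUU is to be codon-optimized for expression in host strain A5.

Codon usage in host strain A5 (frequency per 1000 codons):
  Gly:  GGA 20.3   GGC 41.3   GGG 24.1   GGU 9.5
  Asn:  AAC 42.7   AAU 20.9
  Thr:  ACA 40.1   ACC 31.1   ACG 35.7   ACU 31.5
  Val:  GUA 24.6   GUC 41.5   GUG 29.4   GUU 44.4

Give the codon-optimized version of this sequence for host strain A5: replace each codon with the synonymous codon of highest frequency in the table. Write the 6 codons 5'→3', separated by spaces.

ACA AAC ACA GGC GGC GUU

Codon 1 (Thr): best is ACA at 40.1.
Codon 2 (Asn): best is AAC at 42.7.
Codon 3 (Thr): best is ACA at 40.1.
Codon 4 (Gly): best is GGC at 41.3.
Codon 5 (Gly): best is GGC at 41.3.
Codon 6 (Val): best is GUU at 44.4.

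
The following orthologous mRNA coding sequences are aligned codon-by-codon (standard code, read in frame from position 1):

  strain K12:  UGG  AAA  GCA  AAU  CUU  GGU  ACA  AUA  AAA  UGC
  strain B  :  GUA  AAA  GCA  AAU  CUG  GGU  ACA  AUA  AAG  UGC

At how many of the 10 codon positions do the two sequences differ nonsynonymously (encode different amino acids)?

1

Codon 1: UGG Trp / GUA Val — nonsynonymous.
Codon 2: AAA Lys / AAA Lys — identical.
Codon 3: GCA Ala / GCA Ala — identical.
Codon 4: AAU Asn / AAU Asn — identical.
Codon 5: CUU Leu / CUG Leu — synonymous.
Codon 6: GGU Gly / GGU Gly — identical.
Codon 7: ACA Thr / ACA Thr — identical.
Codon 8: AUA Ile / AUA Ile — identical.
Codon 9: AAA Lys / AAG Lys — synonymous.
Codon 10: UGC Cys / UGC Cys — identical.
Nonsynonymous differences: 1.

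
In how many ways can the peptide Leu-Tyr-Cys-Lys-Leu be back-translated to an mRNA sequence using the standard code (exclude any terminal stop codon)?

288

Leu: 6 codons.
Tyr: 2 codons.
Cys: 2 codons.
Lys: 2 codons.
Leu: 6 codons.
6 × 2 × 2 × 2 × 6 = 288.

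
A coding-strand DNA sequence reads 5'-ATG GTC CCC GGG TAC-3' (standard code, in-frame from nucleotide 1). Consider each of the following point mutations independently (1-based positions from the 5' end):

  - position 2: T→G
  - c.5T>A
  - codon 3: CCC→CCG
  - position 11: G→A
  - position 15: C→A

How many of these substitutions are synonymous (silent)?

Codon 1: ATG (Met) → AGG (Arg) — missense.
Codon 2: GTC (Val) → GAC (Asp) — missense.
Codon 3: CCC (Pro) → CCG (Pro) — synonymous.
Codon 4: GGG (Gly) → GAG (Glu) — missense.
Codon 5: TAC (Tyr) → TAA (Stop) — nonsense.
Synonymous: 1 of 5.

1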